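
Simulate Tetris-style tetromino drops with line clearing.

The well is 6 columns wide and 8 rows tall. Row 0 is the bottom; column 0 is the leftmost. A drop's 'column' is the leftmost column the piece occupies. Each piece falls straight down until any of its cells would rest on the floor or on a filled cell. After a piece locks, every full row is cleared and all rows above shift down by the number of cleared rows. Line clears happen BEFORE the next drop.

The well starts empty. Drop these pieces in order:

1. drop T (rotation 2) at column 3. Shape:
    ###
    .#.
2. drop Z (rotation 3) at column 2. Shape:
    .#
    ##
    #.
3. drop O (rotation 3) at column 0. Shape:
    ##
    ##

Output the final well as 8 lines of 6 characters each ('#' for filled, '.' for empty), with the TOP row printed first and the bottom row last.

Drop 1: T rot2 at col 3 lands with bottom-row=0; cleared 0 line(s) (total 0); column heights now [0 0 0 2 2 2], max=2
Drop 2: Z rot3 at col 2 lands with bottom-row=1; cleared 0 line(s) (total 0); column heights now [0 0 3 4 2 2], max=4
Drop 3: O rot3 at col 0 lands with bottom-row=0; cleared 1 line(s) (total 1); column heights now [1 1 2 3 1 0], max=3

Answer: ......
......
......
......
......
...#..
..##..
##..#.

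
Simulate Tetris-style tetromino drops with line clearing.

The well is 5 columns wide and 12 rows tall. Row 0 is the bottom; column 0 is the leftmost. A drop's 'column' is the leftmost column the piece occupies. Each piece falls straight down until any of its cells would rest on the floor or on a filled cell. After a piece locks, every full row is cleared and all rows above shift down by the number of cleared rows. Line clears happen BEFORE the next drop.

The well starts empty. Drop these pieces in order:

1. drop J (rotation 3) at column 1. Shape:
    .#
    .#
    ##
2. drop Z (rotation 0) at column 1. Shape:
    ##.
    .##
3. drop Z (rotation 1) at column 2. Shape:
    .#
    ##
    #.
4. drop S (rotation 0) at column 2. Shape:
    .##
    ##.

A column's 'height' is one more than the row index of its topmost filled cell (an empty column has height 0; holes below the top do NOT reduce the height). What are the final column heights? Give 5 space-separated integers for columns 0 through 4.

Answer: 0 5 9 10 10

Derivation:
Drop 1: J rot3 at col 1 lands with bottom-row=0; cleared 0 line(s) (total 0); column heights now [0 1 3 0 0], max=3
Drop 2: Z rot0 at col 1 lands with bottom-row=3; cleared 0 line(s) (total 0); column heights now [0 5 5 4 0], max=5
Drop 3: Z rot1 at col 2 lands with bottom-row=5; cleared 0 line(s) (total 0); column heights now [0 5 7 8 0], max=8
Drop 4: S rot0 at col 2 lands with bottom-row=8; cleared 0 line(s) (total 0); column heights now [0 5 9 10 10], max=10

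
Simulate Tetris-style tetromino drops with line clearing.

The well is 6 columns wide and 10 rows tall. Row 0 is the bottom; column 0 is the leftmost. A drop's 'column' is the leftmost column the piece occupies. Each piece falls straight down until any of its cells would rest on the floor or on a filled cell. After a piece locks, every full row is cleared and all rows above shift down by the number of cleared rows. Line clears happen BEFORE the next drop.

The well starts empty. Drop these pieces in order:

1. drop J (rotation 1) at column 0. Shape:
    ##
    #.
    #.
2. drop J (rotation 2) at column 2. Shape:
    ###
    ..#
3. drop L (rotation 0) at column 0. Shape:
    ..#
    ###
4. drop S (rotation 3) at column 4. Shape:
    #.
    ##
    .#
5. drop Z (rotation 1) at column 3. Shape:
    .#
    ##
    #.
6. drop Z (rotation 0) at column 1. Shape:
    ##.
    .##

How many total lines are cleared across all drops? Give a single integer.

Answer: 0

Derivation:
Drop 1: J rot1 at col 0 lands with bottom-row=0; cleared 0 line(s) (total 0); column heights now [3 3 0 0 0 0], max=3
Drop 2: J rot2 at col 2 lands with bottom-row=0; cleared 0 line(s) (total 0); column heights now [3 3 2 2 2 0], max=3
Drop 3: L rot0 at col 0 lands with bottom-row=3; cleared 0 line(s) (total 0); column heights now [4 4 5 2 2 0], max=5
Drop 4: S rot3 at col 4 lands with bottom-row=1; cleared 0 line(s) (total 0); column heights now [4 4 5 2 4 3], max=5
Drop 5: Z rot1 at col 3 lands with bottom-row=3; cleared 0 line(s) (total 0); column heights now [4 4 5 5 6 3], max=6
Drop 6: Z rot0 at col 1 lands with bottom-row=5; cleared 0 line(s) (total 0); column heights now [4 7 7 6 6 3], max=7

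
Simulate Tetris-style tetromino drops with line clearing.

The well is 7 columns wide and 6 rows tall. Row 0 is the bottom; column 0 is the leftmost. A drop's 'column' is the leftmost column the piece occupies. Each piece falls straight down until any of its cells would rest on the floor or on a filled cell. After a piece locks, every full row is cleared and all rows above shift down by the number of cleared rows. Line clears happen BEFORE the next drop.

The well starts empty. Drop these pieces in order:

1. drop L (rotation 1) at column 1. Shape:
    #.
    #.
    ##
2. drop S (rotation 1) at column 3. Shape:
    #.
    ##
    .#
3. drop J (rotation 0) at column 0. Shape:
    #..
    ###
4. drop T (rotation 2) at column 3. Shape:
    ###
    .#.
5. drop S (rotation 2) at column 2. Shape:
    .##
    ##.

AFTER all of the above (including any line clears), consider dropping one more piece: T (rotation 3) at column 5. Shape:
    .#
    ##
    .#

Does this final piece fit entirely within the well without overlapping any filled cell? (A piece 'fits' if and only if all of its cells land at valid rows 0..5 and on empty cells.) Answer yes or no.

Answer: yes

Derivation:
Drop 1: L rot1 at col 1 lands with bottom-row=0; cleared 0 line(s) (total 0); column heights now [0 3 1 0 0 0 0], max=3
Drop 2: S rot1 at col 3 lands with bottom-row=0; cleared 0 line(s) (total 0); column heights now [0 3 1 3 2 0 0], max=3
Drop 3: J rot0 at col 0 lands with bottom-row=3; cleared 0 line(s) (total 0); column heights now [5 4 4 3 2 0 0], max=5
Drop 4: T rot2 at col 3 lands with bottom-row=2; cleared 0 line(s) (total 0); column heights now [5 4 4 4 4 4 0], max=5
Drop 5: S rot2 at col 2 lands with bottom-row=4; cleared 0 line(s) (total 0); column heights now [5 4 5 6 6 4 0], max=6
Test piece T rot3 at col 5 (width 2): heights before test = [5 4 5 6 6 4 0]; fits = True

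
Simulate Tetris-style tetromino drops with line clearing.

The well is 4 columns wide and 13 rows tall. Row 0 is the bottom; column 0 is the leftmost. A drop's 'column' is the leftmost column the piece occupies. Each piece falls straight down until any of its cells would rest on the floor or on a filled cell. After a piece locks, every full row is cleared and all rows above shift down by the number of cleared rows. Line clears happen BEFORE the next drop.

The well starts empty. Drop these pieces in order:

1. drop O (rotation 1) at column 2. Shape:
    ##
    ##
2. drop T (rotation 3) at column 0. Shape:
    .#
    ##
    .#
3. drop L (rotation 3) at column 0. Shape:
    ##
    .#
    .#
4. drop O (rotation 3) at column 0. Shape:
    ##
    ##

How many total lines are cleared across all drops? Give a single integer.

Answer: 1

Derivation:
Drop 1: O rot1 at col 2 lands with bottom-row=0; cleared 0 line(s) (total 0); column heights now [0 0 2 2], max=2
Drop 2: T rot3 at col 0 lands with bottom-row=0; cleared 1 line(s) (total 1); column heights now [0 2 1 1], max=2
Drop 3: L rot3 at col 0 lands with bottom-row=2; cleared 0 line(s) (total 1); column heights now [5 5 1 1], max=5
Drop 4: O rot3 at col 0 lands with bottom-row=5; cleared 0 line(s) (total 1); column heights now [7 7 1 1], max=7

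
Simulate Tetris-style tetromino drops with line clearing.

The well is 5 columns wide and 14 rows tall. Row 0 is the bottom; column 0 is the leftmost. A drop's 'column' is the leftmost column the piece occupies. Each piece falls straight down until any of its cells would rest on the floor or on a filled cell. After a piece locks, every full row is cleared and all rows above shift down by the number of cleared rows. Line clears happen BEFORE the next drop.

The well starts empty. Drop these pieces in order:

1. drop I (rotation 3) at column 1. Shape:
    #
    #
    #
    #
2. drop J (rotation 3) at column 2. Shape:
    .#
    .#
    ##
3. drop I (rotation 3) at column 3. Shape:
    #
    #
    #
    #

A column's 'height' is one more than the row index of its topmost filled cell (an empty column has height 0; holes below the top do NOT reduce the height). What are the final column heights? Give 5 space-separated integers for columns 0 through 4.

Answer: 0 4 1 7 0

Derivation:
Drop 1: I rot3 at col 1 lands with bottom-row=0; cleared 0 line(s) (total 0); column heights now [0 4 0 0 0], max=4
Drop 2: J rot3 at col 2 lands with bottom-row=0; cleared 0 line(s) (total 0); column heights now [0 4 1 3 0], max=4
Drop 3: I rot3 at col 3 lands with bottom-row=3; cleared 0 line(s) (total 0); column heights now [0 4 1 7 0], max=7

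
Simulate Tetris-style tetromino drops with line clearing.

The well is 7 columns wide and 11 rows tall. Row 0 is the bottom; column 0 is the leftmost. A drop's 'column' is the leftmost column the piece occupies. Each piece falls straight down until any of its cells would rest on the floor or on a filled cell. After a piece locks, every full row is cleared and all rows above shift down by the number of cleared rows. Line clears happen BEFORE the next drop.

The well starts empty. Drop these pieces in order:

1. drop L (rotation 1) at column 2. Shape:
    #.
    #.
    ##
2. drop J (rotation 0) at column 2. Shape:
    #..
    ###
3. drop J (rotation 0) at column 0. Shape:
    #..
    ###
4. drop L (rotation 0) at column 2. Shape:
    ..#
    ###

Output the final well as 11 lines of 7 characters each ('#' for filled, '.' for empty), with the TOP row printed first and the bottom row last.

Drop 1: L rot1 at col 2 lands with bottom-row=0; cleared 0 line(s) (total 0); column heights now [0 0 3 1 0 0 0], max=3
Drop 2: J rot0 at col 2 lands with bottom-row=3; cleared 0 line(s) (total 0); column heights now [0 0 5 4 4 0 0], max=5
Drop 3: J rot0 at col 0 lands with bottom-row=5; cleared 0 line(s) (total 0); column heights now [7 6 6 4 4 0 0], max=7
Drop 4: L rot0 at col 2 lands with bottom-row=6; cleared 0 line(s) (total 0); column heights now [7 6 7 7 8 0 0], max=8

Answer: .......
.......
.......
....#..
#.###..
###....
..#....
..###..
..#....
..#....
..##...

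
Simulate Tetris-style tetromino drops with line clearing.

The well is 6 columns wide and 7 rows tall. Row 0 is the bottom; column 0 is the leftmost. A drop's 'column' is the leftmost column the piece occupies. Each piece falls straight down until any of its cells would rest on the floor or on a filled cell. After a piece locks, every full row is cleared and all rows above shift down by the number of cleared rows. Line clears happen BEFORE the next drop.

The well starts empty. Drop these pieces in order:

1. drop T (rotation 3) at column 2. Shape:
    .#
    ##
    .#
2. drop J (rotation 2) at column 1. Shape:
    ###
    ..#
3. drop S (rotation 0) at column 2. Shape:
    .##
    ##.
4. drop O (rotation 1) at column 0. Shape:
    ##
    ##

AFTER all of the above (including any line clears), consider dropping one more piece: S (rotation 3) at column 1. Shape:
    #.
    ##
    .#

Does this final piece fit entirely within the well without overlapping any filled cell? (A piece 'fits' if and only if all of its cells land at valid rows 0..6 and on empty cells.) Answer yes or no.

Answer: no

Derivation:
Drop 1: T rot3 at col 2 lands with bottom-row=0; cleared 0 line(s) (total 0); column heights now [0 0 2 3 0 0], max=3
Drop 2: J rot2 at col 1 lands with bottom-row=3; cleared 0 line(s) (total 0); column heights now [0 5 5 5 0 0], max=5
Drop 3: S rot0 at col 2 lands with bottom-row=5; cleared 0 line(s) (total 0); column heights now [0 5 6 7 7 0], max=7
Drop 4: O rot1 at col 0 lands with bottom-row=5; cleared 0 line(s) (total 0); column heights now [7 7 6 7 7 0], max=7
Test piece S rot3 at col 1 (width 2): heights before test = [7 7 6 7 7 0]; fits = False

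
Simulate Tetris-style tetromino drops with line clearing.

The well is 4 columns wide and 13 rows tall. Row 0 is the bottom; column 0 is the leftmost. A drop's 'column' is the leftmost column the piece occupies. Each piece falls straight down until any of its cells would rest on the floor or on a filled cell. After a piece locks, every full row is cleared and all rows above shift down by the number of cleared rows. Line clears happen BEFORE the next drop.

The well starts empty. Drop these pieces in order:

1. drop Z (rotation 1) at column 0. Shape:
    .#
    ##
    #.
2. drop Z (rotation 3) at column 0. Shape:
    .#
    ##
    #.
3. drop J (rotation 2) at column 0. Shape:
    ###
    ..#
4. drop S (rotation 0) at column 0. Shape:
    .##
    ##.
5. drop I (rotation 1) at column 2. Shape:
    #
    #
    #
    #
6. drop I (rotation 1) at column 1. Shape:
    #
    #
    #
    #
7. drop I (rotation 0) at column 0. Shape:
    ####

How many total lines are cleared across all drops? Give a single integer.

Drop 1: Z rot1 at col 0 lands with bottom-row=0; cleared 0 line(s) (total 0); column heights now [2 3 0 0], max=3
Drop 2: Z rot3 at col 0 lands with bottom-row=2; cleared 0 line(s) (total 0); column heights now [4 5 0 0], max=5
Drop 3: J rot2 at col 0 lands with bottom-row=4; cleared 0 line(s) (total 0); column heights now [6 6 6 0], max=6
Drop 4: S rot0 at col 0 lands with bottom-row=6; cleared 0 line(s) (total 0); column heights now [7 8 8 0], max=8
Drop 5: I rot1 at col 2 lands with bottom-row=8; cleared 0 line(s) (total 0); column heights now [7 8 12 0], max=12
Drop 6: I rot1 at col 1 lands with bottom-row=8; cleared 0 line(s) (total 0); column heights now [7 12 12 0], max=12
Drop 7: I rot0 at col 0 lands with bottom-row=12; cleared 1 line(s) (total 1); column heights now [7 12 12 0], max=12

Answer: 1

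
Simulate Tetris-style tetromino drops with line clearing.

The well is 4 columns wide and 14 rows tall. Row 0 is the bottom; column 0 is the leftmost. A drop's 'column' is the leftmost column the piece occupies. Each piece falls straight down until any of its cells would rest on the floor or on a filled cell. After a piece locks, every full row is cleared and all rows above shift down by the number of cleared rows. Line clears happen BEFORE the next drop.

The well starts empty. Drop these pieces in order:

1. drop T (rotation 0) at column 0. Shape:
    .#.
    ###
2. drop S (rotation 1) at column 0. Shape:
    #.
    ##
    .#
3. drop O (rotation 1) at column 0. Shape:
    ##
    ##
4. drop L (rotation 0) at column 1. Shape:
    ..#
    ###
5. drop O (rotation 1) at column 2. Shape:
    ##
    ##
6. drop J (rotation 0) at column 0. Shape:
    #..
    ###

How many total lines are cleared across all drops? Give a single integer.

Drop 1: T rot0 at col 0 lands with bottom-row=0; cleared 0 line(s) (total 0); column heights now [1 2 1 0], max=2
Drop 2: S rot1 at col 0 lands with bottom-row=2; cleared 0 line(s) (total 0); column heights now [5 4 1 0], max=5
Drop 3: O rot1 at col 0 lands with bottom-row=5; cleared 0 line(s) (total 0); column heights now [7 7 1 0], max=7
Drop 4: L rot0 at col 1 lands with bottom-row=7; cleared 0 line(s) (total 0); column heights now [7 8 8 9], max=9
Drop 5: O rot1 at col 2 lands with bottom-row=9; cleared 0 line(s) (total 0); column heights now [7 8 11 11], max=11
Drop 6: J rot0 at col 0 lands with bottom-row=11; cleared 0 line(s) (total 0); column heights now [13 12 12 11], max=13

Answer: 0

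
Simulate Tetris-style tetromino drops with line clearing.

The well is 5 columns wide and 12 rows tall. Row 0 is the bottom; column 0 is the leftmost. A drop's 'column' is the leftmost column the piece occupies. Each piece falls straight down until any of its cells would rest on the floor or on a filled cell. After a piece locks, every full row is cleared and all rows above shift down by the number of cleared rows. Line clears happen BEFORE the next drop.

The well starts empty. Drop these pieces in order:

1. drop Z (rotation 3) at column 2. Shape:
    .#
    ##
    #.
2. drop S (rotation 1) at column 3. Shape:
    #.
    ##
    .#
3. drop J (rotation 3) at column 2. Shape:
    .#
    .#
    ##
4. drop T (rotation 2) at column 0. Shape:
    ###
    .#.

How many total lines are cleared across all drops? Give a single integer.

Drop 1: Z rot3 at col 2 lands with bottom-row=0; cleared 0 line(s) (total 0); column heights now [0 0 2 3 0], max=3
Drop 2: S rot1 at col 3 lands with bottom-row=2; cleared 0 line(s) (total 0); column heights now [0 0 2 5 4], max=5
Drop 3: J rot3 at col 2 lands with bottom-row=5; cleared 0 line(s) (total 0); column heights now [0 0 6 8 4], max=8
Drop 4: T rot2 at col 0 lands with bottom-row=5; cleared 0 line(s) (total 0); column heights now [7 7 7 8 4], max=8

Answer: 0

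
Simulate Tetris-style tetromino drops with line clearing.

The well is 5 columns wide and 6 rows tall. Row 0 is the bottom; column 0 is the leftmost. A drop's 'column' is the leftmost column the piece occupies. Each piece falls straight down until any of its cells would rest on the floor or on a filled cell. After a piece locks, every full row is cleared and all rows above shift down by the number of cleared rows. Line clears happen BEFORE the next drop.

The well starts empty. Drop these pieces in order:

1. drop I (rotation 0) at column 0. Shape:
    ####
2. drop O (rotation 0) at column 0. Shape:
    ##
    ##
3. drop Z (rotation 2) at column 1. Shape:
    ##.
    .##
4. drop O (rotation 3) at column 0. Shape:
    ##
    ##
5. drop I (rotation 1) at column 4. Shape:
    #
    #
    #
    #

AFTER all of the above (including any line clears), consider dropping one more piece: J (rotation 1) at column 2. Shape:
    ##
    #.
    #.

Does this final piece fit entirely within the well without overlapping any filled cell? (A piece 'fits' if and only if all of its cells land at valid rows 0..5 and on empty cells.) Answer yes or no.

Answer: yes

Derivation:
Drop 1: I rot0 at col 0 lands with bottom-row=0; cleared 0 line(s) (total 0); column heights now [1 1 1 1 0], max=1
Drop 2: O rot0 at col 0 lands with bottom-row=1; cleared 0 line(s) (total 0); column heights now [3 3 1 1 0], max=3
Drop 3: Z rot2 at col 1 lands with bottom-row=2; cleared 0 line(s) (total 0); column heights now [3 4 4 3 0], max=4
Drop 4: O rot3 at col 0 lands with bottom-row=4; cleared 0 line(s) (total 0); column heights now [6 6 4 3 0], max=6
Drop 5: I rot1 at col 4 lands with bottom-row=0; cleared 2 line(s) (total 2); column heights now [4 4 2 0 2], max=4
Test piece J rot1 at col 2 (width 2): heights before test = [4 4 2 0 2]; fits = True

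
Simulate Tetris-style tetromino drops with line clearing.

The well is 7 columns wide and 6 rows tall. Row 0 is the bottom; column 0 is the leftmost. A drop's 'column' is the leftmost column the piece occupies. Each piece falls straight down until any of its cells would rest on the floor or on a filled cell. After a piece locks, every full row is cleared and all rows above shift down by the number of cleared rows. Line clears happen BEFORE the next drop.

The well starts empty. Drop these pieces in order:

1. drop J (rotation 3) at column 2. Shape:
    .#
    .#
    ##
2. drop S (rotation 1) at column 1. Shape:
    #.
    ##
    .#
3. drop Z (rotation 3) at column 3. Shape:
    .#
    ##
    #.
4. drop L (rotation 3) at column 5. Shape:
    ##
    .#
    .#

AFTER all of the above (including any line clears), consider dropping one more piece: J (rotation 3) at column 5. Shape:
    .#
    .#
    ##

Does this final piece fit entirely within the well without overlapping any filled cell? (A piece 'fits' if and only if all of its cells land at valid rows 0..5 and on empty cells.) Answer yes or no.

Answer: yes

Derivation:
Drop 1: J rot3 at col 2 lands with bottom-row=0; cleared 0 line(s) (total 0); column heights now [0 0 1 3 0 0 0], max=3
Drop 2: S rot1 at col 1 lands with bottom-row=1; cleared 0 line(s) (total 0); column heights now [0 4 3 3 0 0 0], max=4
Drop 3: Z rot3 at col 3 lands with bottom-row=3; cleared 0 line(s) (total 0); column heights now [0 4 3 5 6 0 0], max=6
Drop 4: L rot3 at col 5 lands with bottom-row=0; cleared 0 line(s) (total 0); column heights now [0 4 3 5 6 3 3], max=6
Test piece J rot3 at col 5 (width 2): heights before test = [0 4 3 5 6 3 3]; fits = True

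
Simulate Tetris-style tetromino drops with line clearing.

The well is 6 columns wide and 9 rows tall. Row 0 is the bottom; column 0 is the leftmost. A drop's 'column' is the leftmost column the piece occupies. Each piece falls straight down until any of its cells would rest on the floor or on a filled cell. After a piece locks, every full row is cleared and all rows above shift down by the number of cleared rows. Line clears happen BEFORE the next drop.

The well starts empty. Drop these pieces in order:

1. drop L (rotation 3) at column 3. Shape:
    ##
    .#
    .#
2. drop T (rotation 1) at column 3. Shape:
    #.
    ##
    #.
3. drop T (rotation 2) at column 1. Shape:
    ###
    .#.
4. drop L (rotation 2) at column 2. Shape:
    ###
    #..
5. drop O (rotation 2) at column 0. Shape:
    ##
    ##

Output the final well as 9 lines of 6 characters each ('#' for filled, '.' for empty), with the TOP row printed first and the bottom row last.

Drop 1: L rot3 at col 3 lands with bottom-row=0; cleared 0 line(s) (total 0); column heights now [0 0 0 3 3 0], max=3
Drop 2: T rot1 at col 3 lands with bottom-row=3; cleared 0 line(s) (total 0); column heights now [0 0 0 6 5 0], max=6
Drop 3: T rot2 at col 1 lands with bottom-row=5; cleared 0 line(s) (total 0); column heights now [0 7 7 7 5 0], max=7
Drop 4: L rot2 at col 2 lands with bottom-row=7; cleared 0 line(s) (total 0); column heights now [0 7 9 9 9 0], max=9
Drop 5: O rot2 at col 0 lands with bottom-row=7; cleared 0 line(s) (total 0); column heights now [9 9 9 9 9 0], max=9

Answer: #####.
###...
.###..
..##..
...##.
...#..
...##.
....#.
....#.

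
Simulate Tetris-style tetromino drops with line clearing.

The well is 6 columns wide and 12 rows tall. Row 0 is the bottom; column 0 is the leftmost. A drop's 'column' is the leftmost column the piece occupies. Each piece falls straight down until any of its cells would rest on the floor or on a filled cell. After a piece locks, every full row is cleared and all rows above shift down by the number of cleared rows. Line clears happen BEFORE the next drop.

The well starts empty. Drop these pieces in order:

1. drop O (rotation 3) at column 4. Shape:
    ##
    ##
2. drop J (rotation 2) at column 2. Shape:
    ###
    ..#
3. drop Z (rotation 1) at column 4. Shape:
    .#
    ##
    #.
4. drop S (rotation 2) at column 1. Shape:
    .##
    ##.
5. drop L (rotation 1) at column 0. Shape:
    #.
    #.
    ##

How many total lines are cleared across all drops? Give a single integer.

Answer: 1

Derivation:
Drop 1: O rot3 at col 4 lands with bottom-row=0; cleared 0 line(s) (total 0); column heights now [0 0 0 0 2 2], max=2
Drop 2: J rot2 at col 2 lands with bottom-row=2; cleared 0 line(s) (total 0); column heights now [0 0 4 4 4 2], max=4
Drop 3: Z rot1 at col 4 lands with bottom-row=4; cleared 0 line(s) (total 0); column heights now [0 0 4 4 6 7], max=7
Drop 4: S rot2 at col 1 lands with bottom-row=4; cleared 0 line(s) (total 0); column heights now [0 5 6 6 6 7], max=7
Drop 5: L rot1 at col 0 lands with bottom-row=5; cleared 1 line(s) (total 1); column heights now [7 5 5 4 5 6], max=7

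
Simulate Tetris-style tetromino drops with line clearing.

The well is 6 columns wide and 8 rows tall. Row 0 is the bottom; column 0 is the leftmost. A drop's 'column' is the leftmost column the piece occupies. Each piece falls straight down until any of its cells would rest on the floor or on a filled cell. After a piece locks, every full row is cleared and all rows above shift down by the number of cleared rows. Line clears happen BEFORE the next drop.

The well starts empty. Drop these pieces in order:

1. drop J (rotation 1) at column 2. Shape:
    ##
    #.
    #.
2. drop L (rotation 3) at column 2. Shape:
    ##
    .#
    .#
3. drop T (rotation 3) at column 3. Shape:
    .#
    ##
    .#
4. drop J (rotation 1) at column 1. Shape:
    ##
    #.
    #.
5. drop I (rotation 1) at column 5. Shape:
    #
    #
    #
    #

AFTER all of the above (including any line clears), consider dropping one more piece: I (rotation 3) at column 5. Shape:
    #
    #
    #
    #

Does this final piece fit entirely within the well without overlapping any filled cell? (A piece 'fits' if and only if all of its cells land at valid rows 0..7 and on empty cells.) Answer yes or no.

Answer: yes

Derivation:
Drop 1: J rot1 at col 2 lands with bottom-row=0; cleared 0 line(s) (total 0); column heights now [0 0 3 3 0 0], max=3
Drop 2: L rot3 at col 2 lands with bottom-row=3; cleared 0 line(s) (total 0); column heights now [0 0 6 6 0 0], max=6
Drop 3: T rot3 at col 3 lands with bottom-row=5; cleared 0 line(s) (total 0); column heights now [0 0 6 7 8 0], max=8
Drop 4: J rot1 at col 1 lands with bottom-row=4; cleared 0 line(s) (total 0); column heights now [0 7 7 7 8 0], max=8
Drop 5: I rot1 at col 5 lands with bottom-row=0; cleared 0 line(s) (total 0); column heights now [0 7 7 7 8 4], max=8
Test piece I rot3 at col 5 (width 1): heights before test = [0 7 7 7 8 4]; fits = True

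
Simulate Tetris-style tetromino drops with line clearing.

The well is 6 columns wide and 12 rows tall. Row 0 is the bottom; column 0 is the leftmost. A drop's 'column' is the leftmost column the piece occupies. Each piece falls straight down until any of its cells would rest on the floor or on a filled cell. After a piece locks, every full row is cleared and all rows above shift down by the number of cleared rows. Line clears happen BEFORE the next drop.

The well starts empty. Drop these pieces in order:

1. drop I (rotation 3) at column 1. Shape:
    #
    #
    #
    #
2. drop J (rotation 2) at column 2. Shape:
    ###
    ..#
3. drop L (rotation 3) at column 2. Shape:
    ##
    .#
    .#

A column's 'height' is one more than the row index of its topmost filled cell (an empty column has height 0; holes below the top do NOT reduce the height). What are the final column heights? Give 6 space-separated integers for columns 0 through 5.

Drop 1: I rot3 at col 1 lands with bottom-row=0; cleared 0 line(s) (total 0); column heights now [0 4 0 0 0 0], max=4
Drop 2: J rot2 at col 2 lands with bottom-row=0; cleared 0 line(s) (total 0); column heights now [0 4 2 2 2 0], max=4
Drop 3: L rot3 at col 2 lands with bottom-row=2; cleared 0 line(s) (total 0); column heights now [0 4 5 5 2 0], max=5

Answer: 0 4 5 5 2 0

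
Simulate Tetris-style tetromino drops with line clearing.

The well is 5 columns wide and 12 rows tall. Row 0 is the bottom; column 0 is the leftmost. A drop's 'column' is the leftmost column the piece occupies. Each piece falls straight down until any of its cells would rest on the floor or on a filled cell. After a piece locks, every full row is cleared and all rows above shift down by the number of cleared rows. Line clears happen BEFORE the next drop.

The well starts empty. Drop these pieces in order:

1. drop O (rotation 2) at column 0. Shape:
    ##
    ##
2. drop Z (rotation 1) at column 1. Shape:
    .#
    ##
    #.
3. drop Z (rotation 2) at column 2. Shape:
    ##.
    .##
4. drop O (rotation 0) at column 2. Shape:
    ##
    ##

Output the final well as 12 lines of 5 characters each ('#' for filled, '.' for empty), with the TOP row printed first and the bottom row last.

Drop 1: O rot2 at col 0 lands with bottom-row=0; cleared 0 line(s) (total 0); column heights now [2 2 0 0 0], max=2
Drop 2: Z rot1 at col 1 lands with bottom-row=2; cleared 0 line(s) (total 0); column heights now [2 4 5 0 0], max=5
Drop 3: Z rot2 at col 2 lands with bottom-row=4; cleared 0 line(s) (total 0); column heights now [2 4 6 6 5], max=6
Drop 4: O rot0 at col 2 lands with bottom-row=6; cleared 0 line(s) (total 0); column heights now [2 4 8 8 5], max=8

Answer: .....
.....
.....
.....
..##.
..##.
..##.
..###
.##..
.#...
##...
##...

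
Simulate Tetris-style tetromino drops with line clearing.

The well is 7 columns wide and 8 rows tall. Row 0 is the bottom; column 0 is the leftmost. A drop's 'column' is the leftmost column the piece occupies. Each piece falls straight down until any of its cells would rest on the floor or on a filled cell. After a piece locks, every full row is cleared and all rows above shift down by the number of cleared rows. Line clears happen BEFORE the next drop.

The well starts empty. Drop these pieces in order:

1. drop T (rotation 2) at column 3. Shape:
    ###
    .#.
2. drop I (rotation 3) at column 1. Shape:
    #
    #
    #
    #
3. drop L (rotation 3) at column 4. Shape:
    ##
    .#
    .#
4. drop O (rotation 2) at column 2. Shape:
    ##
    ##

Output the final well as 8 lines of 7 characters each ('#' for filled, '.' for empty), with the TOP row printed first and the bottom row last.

Answer: .......
.......
.......
....##.
.###.#.
.###.#.
.#.###.
.#..#..

Derivation:
Drop 1: T rot2 at col 3 lands with bottom-row=0; cleared 0 line(s) (total 0); column heights now [0 0 0 2 2 2 0], max=2
Drop 2: I rot3 at col 1 lands with bottom-row=0; cleared 0 line(s) (total 0); column heights now [0 4 0 2 2 2 0], max=4
Drop 3: L rot3 at col 4 lands with bottom-row=2; cleared 0 line(s) (total 0); column heights now [0 4 0 2 5 5 0], max=5
Drop 4: O rot2 at col 2 lands with bottom-row=2; cleared 0 line(s) (total 0); column heights now [0 4 4 4 5 5 0], max=5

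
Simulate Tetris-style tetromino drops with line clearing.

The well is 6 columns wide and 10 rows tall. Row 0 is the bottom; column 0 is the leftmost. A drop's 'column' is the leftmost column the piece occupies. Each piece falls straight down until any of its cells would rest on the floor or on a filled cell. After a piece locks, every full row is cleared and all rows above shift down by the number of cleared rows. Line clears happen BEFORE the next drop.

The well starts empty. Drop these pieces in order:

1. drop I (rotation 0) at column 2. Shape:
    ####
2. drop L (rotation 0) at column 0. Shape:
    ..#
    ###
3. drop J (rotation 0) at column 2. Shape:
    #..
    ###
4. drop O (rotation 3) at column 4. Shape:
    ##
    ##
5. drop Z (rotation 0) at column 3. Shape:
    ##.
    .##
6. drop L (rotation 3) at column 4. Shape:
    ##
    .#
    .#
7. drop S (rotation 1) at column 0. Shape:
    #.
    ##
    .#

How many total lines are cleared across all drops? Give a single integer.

Drop 1: I rot0 at col 2 lands with bottom-row=0; cleared 0 line(s) (total 0); column heights now [0 0 1 1 1 1], max=1
Drop 2: L rot0 at col 0 lands with bottom-row=1; cleared 0 line(s) (total 0); column heights now [2 2 3 1 1 1], max=3
Drop 3: J rot0 at col 2 lands with bottom-row=3; cleared 0 line(s) (total 0); column heights now [2 2 5 4 4 1], max=5
Drop 4: O rot3 at col 4 lands with bottom-row=4; cleared 0 line(s) (total 0); column heights now [2 2 5 4 6 6], max=6
Drop 5: Z rot0 at col 3 lands with bottom-row=6; cleared 0 line(s) (total 0); column heights now [2 2 5 8 8 7], max=8
Drop 6: L rot3 at col 4 lands with bottom-row=7; cleared 0 line(s) (total 0); column heights now [2 2 5 8 10 10], max=10
Drop 7: S rot1 at col 0 lands with bottom-row=2; cleared 0 line(s) (total 0); column heights now [5 4 5 8 10 10], max=10

Answer: 0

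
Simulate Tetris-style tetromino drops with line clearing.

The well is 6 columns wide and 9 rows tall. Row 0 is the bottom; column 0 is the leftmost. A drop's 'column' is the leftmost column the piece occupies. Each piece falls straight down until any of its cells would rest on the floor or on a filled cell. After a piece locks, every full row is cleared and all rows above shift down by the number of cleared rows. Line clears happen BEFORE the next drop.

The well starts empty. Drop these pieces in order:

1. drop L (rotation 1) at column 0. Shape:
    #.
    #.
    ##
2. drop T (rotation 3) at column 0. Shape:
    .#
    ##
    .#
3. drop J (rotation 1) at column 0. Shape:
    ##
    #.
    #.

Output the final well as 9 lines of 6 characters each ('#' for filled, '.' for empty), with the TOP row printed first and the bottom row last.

Answer: ......
......
##....
#.....
##....
##....
##....
#.....
##....

Derivation:
Drop 1: L rot1 at col 0 lands with bottom-row=0; cleared 0 line(s) (total 0); column heights now [3 1 0 0 0 0], max=3
Drop 2: T rot3 at col 0 lands with bottom-row=2; cleared 0 line(s) (total 0); column heights now [4 5 0 0 0 0], max=5
Drop 3: J rot1 at col 0 lands with bottom-row=4; cleared 0 line(s) (total 0); column heights now [7 7 0 0 0 0], max=7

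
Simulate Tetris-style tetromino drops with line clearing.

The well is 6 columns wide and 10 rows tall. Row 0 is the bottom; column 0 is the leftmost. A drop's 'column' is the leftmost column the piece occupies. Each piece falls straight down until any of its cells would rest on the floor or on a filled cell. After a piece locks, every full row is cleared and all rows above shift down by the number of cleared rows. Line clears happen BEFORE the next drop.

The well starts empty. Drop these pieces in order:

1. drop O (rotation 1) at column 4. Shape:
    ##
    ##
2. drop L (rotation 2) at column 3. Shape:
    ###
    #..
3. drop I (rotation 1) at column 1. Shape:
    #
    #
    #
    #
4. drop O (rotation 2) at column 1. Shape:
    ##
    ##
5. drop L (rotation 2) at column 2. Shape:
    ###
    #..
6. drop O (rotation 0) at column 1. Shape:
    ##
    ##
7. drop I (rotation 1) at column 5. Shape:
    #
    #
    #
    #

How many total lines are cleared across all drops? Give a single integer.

Answer: 0

Derivation:
Drop 1: O rot1 at col 4 lands with bottom-row=0; cleared 0 line(s) (total 0); column heights now [0 0 0 0 2 2], max=2
Drop 2: L rot2 at col 3 lands with bottom-row=1; cleared 0 line(s) (total 0); column heights now [0 0 0 3 3 3], max=3
Drop 3: I rot1 at col 1 lands with bottom-row=0; cleared 0 line(s) (total 0); column heights now [0 4 0 3 3 3], max=4
Drop 4: O rot2 at col 1 lands with bottom-row=4; cleared 0 line(s) (total 0); column heights now [0 6 6 3 3 3], max=6
Drop 5: L rot2 at col 2 lands with bottom-row=6; cleared 0 line(s) (total 0); column heights now [0 6 8 8 8 3], max=8
Drop 6: O rot0 at col 1 lands with bottom-row=8; cleared 0 line(s) (total 0); column heights now [0 10 10 8 8 3], max=10
Drop 7: I rot1 at col 5 lands with bottom-row=3; cleared 0 line(s) (total 0); column heights now [0 10 10 8 8 7], max=10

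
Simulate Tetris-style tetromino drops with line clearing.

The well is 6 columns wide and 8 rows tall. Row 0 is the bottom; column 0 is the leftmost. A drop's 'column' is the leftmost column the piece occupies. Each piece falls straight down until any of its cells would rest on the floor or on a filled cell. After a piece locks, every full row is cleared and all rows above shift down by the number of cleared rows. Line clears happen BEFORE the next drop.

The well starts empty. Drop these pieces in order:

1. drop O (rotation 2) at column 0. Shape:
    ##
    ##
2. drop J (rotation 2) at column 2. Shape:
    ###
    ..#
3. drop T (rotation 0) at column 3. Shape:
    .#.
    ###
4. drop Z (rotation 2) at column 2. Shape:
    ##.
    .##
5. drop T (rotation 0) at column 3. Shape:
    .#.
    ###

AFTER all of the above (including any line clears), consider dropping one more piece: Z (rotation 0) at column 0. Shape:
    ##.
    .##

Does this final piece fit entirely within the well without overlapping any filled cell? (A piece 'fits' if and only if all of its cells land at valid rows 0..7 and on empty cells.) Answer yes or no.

Drop 1: O rot2 at col 0 lands with bottom-row=0; cleared 0 line(s) (total 0); column heights now [2 2 0 0 0 0], max=2
Drop 2: J rot2 at col 2 lands with bottom-row=0; cleared 0 line(s) (total 0); column heights now [2 2 2 2 2 0], max=2
Drop 3: T rot0 at col 3 lands with bottom-row=2; cleared 0 line(s) (total 0); column heights now [2 2 2 3 4 3], max=4
Drop 4: Z rot2 at col 2 lands with bottom-row=4; cleared 0 line(s) (total 0); column heights now [2 2 6 6 5 3], max=6
Drop 5: T rot0 at col 3 lands with bottom-row=6; cleared 0 line(s) (total 0); column heights now [2 2 6 7 8 7], max=8
Test piece Z rot0 at col 0 (width 3): heights before test = [2 2 6 7 8 7]; fits = True

Answer: yes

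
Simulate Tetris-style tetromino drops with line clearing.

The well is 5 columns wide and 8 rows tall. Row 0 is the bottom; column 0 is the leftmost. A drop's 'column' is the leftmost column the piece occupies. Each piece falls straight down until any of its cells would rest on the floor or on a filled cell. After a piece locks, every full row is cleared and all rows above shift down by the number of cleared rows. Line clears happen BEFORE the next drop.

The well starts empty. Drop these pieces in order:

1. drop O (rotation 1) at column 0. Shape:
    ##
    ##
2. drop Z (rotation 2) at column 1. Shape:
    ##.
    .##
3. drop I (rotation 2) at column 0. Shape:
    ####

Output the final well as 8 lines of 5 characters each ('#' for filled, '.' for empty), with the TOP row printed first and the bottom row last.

Answer: .....
.....
.....
.....
####.
.##..
####.
##...

Derivation:
Drop 1: O rot1 at col 0 lands with bottom-row=0; cleared 0 line(s) (total 0); column heights now [2 2 0 0 0], max=2
Drop 2: Z rot2 at col 1 lands with bottom-row=1; cleared 0 line(s) (total 0); column heights now [2 3 3 2 0], max=3
Drop 3: I rot2 at col 0 lands with bottom-row=3; cleared 0 line(s) (total 0); column heights now [4 4 4 4 0], max=4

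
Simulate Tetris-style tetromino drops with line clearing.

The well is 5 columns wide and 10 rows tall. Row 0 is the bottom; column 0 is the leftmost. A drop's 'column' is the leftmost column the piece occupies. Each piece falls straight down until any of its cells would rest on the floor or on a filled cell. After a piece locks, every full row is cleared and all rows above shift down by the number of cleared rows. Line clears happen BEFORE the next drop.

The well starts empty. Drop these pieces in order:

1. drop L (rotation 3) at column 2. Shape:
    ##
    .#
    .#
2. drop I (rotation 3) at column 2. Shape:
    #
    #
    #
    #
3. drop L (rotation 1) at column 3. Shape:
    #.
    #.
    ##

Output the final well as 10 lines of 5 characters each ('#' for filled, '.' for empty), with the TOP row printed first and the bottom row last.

Answer: .....
.....
.....
..#..
..##.
..##.
..###
..##.
...#.
...#.

Derivation:
Drop 1: L rot3 at col 2 lands with bottom-row=0; cleared 0 line(s) (total 0); column heights now [0 0 3 3 0], max=3
Drop 2: I rot3 at col 2 lands with bottom-row=3; cleared 0 line(s) (total 0); column heights now [0 0 7 3 0], max=7
Drop 3: L rot1 at col 3 lands with bottom-row=3; cleared 0 line(s) (total 0); column heights now [0 0 7 6 4], max=7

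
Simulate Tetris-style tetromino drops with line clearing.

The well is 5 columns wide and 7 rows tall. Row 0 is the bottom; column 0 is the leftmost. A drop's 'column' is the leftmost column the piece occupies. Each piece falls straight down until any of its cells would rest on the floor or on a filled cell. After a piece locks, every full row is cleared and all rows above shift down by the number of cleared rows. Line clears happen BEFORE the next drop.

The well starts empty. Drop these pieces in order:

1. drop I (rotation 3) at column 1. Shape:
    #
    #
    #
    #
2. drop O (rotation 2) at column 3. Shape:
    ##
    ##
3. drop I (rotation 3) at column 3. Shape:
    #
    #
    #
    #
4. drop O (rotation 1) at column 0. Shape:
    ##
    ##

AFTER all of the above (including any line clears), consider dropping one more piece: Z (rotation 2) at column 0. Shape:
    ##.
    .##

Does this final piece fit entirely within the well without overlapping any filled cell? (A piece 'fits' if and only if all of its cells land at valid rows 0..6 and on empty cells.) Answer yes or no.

Drop 1: I rot3 at col 1 lands with bottom-row=0; cleared 0 line(s) (total 0); column heights now [0 4 0 0 0], max=4
Drop 2: O rot2 at col 3 lands with bottom-row=0; cleared 0 line(s) (total 0); column heights now [0 4 0 2 2], max=4
Drop 3: I rot3 at col 3 lands with bottom-row=2; cleared 0 line(s) (total 0); column heights now [0 4 0 6 2], max=6
Drop 4: O rot1 at col 0 lands with bottom-row=4; cleared 0 line(s) (total 0); column heights now [6 6 0 6 2], max=6
Test piece Z rot2 at col 0 (width 3): heights before test = [6 6 0 6 2]; fits = False

Answer: no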